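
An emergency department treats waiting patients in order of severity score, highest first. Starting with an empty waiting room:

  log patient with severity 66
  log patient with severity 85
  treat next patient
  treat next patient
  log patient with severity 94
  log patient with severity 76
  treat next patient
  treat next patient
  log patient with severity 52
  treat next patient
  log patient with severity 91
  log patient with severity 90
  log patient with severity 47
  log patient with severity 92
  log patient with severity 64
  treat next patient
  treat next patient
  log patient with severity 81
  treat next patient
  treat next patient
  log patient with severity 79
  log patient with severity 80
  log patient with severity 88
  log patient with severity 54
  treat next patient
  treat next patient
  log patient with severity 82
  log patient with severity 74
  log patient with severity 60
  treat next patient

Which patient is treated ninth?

81

insert 66 → {66}
insert 85 → {85, 66}
treat next patient → 85; now {66}
treat next patient → 66; now {}
insert 94 → {94}
insert 76 → {94, 76}
treat next patient → 94; now {76}
treat next patient → 76; now {}
insert 52 → {52}
treat next patient → 52; now {}
insert 91 → {91}
insert 90 → {91, 90}
insert 47 → {91, 90, 47}
insert 92 → {92, 91, 90, 47}
insert 64 → {92, 91, 90, 64, 47}
treat next patient → 92; now {91, 90, 64, 47}
treat next patient → 91; now {90, 64, 47}
insert 81 → {90, 81, 64, 47}
treat next patient → 90; now {81, 64, 47}
treat next patient → 81; now {64, 47}
insert 79 → {79, 64, 47}
insert 80 → {80, 79, 64, 47}
insert 88 → {88, 80, 79, 64, 47}
insert 54 → {88, 80, 79, 64, 54, 47}
treat next patient → 88; now {80, 79, 64, 54, 47}
treat next patient → 80; now {79, 64, 54, 47}
insert 82 → {82, 79, 64, 54, 47}
insert 74 → {82, 79, 74, 64, 54, 47}
insert 60 → {82, 79, 74, 64, 60, 54, 47}
treat next patient → 82; now {79, 74, 64, 60, 54, 47}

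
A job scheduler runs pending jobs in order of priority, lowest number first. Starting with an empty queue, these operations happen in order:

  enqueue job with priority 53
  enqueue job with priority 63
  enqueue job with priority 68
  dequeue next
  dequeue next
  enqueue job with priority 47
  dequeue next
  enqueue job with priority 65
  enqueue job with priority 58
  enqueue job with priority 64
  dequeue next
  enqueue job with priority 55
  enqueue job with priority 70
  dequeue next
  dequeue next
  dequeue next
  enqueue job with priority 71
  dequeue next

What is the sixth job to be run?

64

insert 53 → {53}
insert 63 → {53, 63}
insert 68 → {53, 63, 68}
dequeue next → 53; now {63, 68}
dequeue next → 63; now {68}
insert 47 → {47, 68}
dequeue next → 47; now {68}
insert 65 → {65, 68}
insert 58 → {58, 65, 68}
insert 64 → {58, 64, 65, 68}
dequeue next → 58; now {64, 65, 68}
insert 55 → {55, 64, 65, 68}
insert 70 → {55, 64, 65, 68, 70}
dequeue next → 55; now {64, 65, 68, 70}
dequeue next → 64; now {65, 68, 70}
dequeue next → 65; now {68, 70}
insert 71 → {68, 70, 71}
dequeue next → 68; now {70, 71}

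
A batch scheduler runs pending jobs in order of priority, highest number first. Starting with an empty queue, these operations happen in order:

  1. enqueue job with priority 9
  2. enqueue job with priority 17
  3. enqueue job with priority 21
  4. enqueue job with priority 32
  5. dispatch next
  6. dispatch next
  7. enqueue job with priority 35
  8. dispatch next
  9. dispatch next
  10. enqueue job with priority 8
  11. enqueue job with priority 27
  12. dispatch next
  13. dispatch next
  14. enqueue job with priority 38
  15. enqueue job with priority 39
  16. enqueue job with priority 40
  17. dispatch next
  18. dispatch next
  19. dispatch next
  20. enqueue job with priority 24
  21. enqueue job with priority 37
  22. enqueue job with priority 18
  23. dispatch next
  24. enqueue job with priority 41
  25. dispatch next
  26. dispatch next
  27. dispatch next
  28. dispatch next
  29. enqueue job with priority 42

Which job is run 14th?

8

insert 9 → {9}
insert 17 → {17, 9}
insert 21 → {21, 17, 9}
insert 32 → {32, 21, 17, 9}
dispatch next → 32; now {21, 17, 9}
dispatch next → 21; now {17, 9}
insert 35 → {35, 17, 9}
dispatch next → 35; now {17, 9}
dispatch next → 17; now {9}
insert 8 → {9, 8}
insert 27 → {27, 9, 8}
dispatch next → 27; now {9, 8}
dispatch next → 9; now {8}
insert 38 → {38, 8}
insert 39 → {39, 38, 8}
insert 40 → {40, 39, 38, 8}
dispatch next → 40; now {39, 38, 8}
dispatch next → 39; now {38, 8}
dispatch next → 38; now {8}
insert 24 → {24, 8}
insert 37 → {37, 24, 8}
insert 18 → {37, 24, 18, 8}
dispatch next → 37; now {24, 18, 8}
insert 41 → {41, 24, 18, 8}
dispatch next → 41; now {24, 18, 8}
dispatch next → 24; now {18, 8}
dispatch next → 18; now {8}
dispatch next → 8; now {}
insert 42 → {42}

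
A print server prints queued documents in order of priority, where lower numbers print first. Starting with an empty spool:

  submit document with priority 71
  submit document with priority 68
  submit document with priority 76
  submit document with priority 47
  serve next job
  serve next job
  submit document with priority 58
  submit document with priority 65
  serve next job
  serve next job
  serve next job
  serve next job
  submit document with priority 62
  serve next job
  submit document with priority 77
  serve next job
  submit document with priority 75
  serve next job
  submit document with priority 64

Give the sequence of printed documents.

47, 68, 58, 65, 71, 76, 62, 77, 75

insert 71 → {71}
insert 68 → {68, 71}
insert 76 → {68, 71, 76}
insert 47 → {47, 68, 71, 76}
serve next job → 47; now {68, 71, 76}
serve next job → 68; now {71, 76}
insert 58 → {58, 71, 76}
insert 65 → {58, 65, 71, 76}
serve next job → 58; now {65, 71, 76}
serve next job → 65; now {71, 76}
serve next job → 71; now {76}
serve next job → 76; now {}
insert 62 → {62}
serve next job → 62; now {}
insert 77 → {77}
serve next job → 77; now {}
insert 75 → {75}
serve next job → 75; now {}
insert 64 → {64}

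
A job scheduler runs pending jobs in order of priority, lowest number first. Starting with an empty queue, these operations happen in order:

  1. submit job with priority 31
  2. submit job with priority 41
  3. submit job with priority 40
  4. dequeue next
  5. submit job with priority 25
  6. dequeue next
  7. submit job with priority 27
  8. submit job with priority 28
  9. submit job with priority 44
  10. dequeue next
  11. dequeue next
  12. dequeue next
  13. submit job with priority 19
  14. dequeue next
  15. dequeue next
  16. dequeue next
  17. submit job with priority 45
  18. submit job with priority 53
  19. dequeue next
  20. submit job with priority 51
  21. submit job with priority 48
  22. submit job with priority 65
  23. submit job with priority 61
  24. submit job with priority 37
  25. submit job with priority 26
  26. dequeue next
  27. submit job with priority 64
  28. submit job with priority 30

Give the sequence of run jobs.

insert 31 → {31}
insert 41 → {31, 41}
insert 40 → {31, 40, 41}
dequeue next → 31; now {40, 41}
insert 25 → {25, 40, 41}
dequeue next → 25; now {40, 41}
insert 27 → {27, 40, 41}
insert 28 → {27, 28, 40, 41}
insert 44 → {27, 28, 40, 41, 44}
dequeue next → 27; now {28, 40, 41, 44}
dequeue next → 28; now {40, 41, 44}
dequeue next → 40; now {41, 44}
insert 19 → {19, 41, 44}
dequeue next → 19; now {41, 44}
dequeue next → 41; now {44}
dequeue next → 44; now {}
insert 45 → {45}
insert 53 → {45, 53}
dequeue next → 45; now {53}
insert 51 → {51, 53}
insert 48 → {48, 51, 53}
insert 65 → {48, 51, 53, 65}
insert 61 → {48, 51, 53, 61, 65}
insert 37 → {37, 48, 51, 53, 61, 65}
insert 26 → {26, 37, 48, 51, 53, 61, 65}
dequeue next → 26; now {37, 48, 51, 53, 61, 65}
insert 64 → {37, 48, 51, 53, 61, 64, 65}
insert 30 → {30, 37, 48, 51, 53, 61, 64, 65}

[31, 25, 27, 28, 40, 19, 41, 44, 45, 26]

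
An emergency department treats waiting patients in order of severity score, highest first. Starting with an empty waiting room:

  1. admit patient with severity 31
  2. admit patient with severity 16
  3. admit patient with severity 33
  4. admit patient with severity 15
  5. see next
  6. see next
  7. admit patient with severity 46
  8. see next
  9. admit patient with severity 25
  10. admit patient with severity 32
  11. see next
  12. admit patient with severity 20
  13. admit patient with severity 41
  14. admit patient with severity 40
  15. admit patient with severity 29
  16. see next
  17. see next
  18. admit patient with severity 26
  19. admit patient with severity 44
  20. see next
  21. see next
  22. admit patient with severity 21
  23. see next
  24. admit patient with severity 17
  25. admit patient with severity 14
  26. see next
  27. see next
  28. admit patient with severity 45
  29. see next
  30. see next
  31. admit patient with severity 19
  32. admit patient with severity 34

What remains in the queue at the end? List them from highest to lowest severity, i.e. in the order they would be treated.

insert 31 → {31}
insert 16 → {31, 16}
insert 33 → {33, 31, 16}
insert 15 → {33, 31, 16, 15}
see next → 33; now {31, 16, 15}
see next → 31; now {16, 15}
insert 46 → {46, 16, 15}
see next → 46; now {16, 15}
insert 25 → {25, 16, 15}
insert 32 → {32, 25, 16, 15}
see next → 32; now {25, 16, 15}
insert 20 → {25, 20, 16, 15}
insert 41 → {41, 25, 20, 16, 15}
insert 40 → {41, 40, 25, 20, 16, 15}
insert 29 → {41, 40, 29, 25, 20, 16, 15}
see next → 41; now {40, 29, 25, 20, 16, 15}
see next → 40; now {29, 25, 20, 16, 15}
insert 26 → {29, 26, 25, 20, 16, 15}
insert 44 → {44, 29, 26, 25, 20, 16, 15}
see next → 44; now {29, 26, 25, 20, 16, 15}
see next → 29; now {26, 25, 20, 16, 15}
insert 21 → {26, 25, 21, 20, 16, 15}
see next → 26; now {25, 21, 20, 16, 15}
insert 17 → {25, 21, 20, 17, 16, 15}
insert 14 → {25, 21, 20, 17, 16, 15, 14}
see next → 25; now {21, 20, 17, 16, 15, 14}
see next → 21; now {20, 17, 16, 15, 14}
insert 45 → {45, 20, 17, 16, 15, 14}
see next → 45; now {20, 17, 16, 15, 14}
see next → 20; now {17, 16, 15, 14}
insert 19 → {19, 17, 16, 15, 14}
insert 34 → {34, 19, 17, 16, 15, 14}

[34, 19, 17, 16, 15, 14]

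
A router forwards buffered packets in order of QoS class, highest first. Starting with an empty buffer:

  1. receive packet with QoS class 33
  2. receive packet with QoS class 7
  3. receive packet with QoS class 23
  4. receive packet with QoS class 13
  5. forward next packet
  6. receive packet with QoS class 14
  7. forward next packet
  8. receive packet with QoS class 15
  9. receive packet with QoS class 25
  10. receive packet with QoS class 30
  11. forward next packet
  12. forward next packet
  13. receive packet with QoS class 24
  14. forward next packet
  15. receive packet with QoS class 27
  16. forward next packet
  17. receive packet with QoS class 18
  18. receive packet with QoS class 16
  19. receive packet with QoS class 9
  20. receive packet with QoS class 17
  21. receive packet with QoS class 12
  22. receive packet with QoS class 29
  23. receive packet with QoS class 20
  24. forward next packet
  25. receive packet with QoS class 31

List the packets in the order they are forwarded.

insert 33 → {33}
insert 7 → {33, 7}
insert 23 → {33, 23, 7}
insert 13 → {33, 23, 13, 7}
forward next packet → 33; now {23, 13, 7}
insert 14 → {23, 14, 13, 7}
forward next packet → 23; now {14, 13, 7}
insert 15 → {15, 14, 13, 7}
insert 25 → {25, 15, 14, 13, 7}
insert 30 → {30, 25, 15, 14, 13, 7}
forward next packet → 30; now {25, 15, 14, 13, 7}
forward next packet → 25; now {15, 14, 13, 7}
insert 24 → {24, 15, 14, 13, 7}
forward next packet → 24; now {15, 14, 13, 7}
insert 27 → {27, 15, 14, 13, 7}
forward next packet → 27; now {15, 14, 13, 7}
insert 18 → {18, 15, 14, 13, 7}
insert 16 → {18, 16, 15, 14, 13, 7}
insert 9 → {18, 16, 15, 14, 13, 9, 7}
insert 17 → {18, 17, 16, 15, 14, 13, 9, 7}
insert 12 → {18, 17, 16, 15, 14, 13, 12, 9, 7}
insert 29 → {29, 18, 17, 16, 15, 14, 13, 12, 9, 7}
insert 20 → {29, 20, 18, 17, 16, 15, 14, 13, 12, 9, 7}
forward next packet → 29; now {20, 18, 17, 16, 15, 14, 13, 12, 9, 7}
insert 31 → {31, 20, 18, 17, 16, 15, 14, 13, 12, 9, 7}

33 → 23 → 30 → 25 → 24 → 27 → 29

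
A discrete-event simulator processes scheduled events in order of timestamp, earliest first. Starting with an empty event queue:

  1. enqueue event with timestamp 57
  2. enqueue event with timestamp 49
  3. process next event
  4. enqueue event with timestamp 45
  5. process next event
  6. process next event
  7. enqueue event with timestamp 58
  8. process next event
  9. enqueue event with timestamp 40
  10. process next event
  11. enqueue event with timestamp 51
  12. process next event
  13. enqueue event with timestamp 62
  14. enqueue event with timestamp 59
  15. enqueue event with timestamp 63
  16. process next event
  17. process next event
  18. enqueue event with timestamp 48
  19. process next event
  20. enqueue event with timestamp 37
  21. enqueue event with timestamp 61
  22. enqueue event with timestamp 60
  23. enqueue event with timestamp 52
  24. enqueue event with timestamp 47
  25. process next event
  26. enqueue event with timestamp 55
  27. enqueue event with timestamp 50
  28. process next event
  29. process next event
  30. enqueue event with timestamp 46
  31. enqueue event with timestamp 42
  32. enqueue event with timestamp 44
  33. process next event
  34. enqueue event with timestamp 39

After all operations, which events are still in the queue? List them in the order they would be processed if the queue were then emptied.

insert 57 → {57}
insert 49 → {49, 57}
process next event → 49; now {57}
insert 45 → {45, 57}
process next event → 45; now {57}
process next event → 57; now {}
insert 58 → {58}
process next event → 58; now {}
insert 40 → {40}
process next event → 40; now {}
insert 51 → {51}
process next event → 51; now {}
insert 62 → {62}
insert 59 → {59, 62}
insert 63 → {59, 62, 63}
process next event → 59; now {62, 63}
process next event → 62; now {63}
insert 48 → {48, 63}
process next event → 48; now {63}
insert 37 → {37, 63}
insert 61 → {37, 61, 63}
insert 60 → {37, 60, 61, 63}
insert 52 → {37, 52, 60, 61, 63}
insert 47 → {37, 47, 52, 60, 61, 63}
process next event → 37; now {47, 52, 60, 61, 63}
insert 55 → {47, 52, 55, 60, 61, 63}
insert 50 → {47, 50, 52, 55, 60, 61, 63}
process next event → 47; now {50, 52, 55, 60, 61, 63}
process next event → 50; now {52, 55, 60, 61, 63}
insert 46 → {46, 52, 55, 60, 61, 63}
insert 42 → {42, 46, 52, 55, 60, 61, 63}
insert 44 → {42, 44, 46, 52, 55, 60, 61, 63}
process next event → 42; now {44, 46, 52, 55, 60, 61, 63}
insert 39 → {39, 44, 46, 52, 55, 60, 61, 63}

39, 44, 46, 52, 55, 60, 61, 63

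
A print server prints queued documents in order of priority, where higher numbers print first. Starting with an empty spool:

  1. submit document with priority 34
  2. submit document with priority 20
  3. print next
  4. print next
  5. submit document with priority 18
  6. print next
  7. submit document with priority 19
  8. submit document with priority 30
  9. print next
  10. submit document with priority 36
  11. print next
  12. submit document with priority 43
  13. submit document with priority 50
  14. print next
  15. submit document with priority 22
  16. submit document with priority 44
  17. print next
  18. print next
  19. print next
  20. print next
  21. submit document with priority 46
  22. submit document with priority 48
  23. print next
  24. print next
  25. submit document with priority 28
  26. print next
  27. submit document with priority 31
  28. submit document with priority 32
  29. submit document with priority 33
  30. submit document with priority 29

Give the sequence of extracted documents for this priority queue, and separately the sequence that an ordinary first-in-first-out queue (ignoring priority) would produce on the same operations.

priority queue: [34, 20, 18, 30, 36, 50, 44, 43, 22, 19, 48, 46, 28]; FIFO queue: [34, 20, 18, 19, 30, 36, 43, 50, 22, 44, 46, 48, 28]

insert 34 → {34}
insert 20 → {34, 20}
print next → 34; now {20}
print next → 20; now {}
insert 18 → {18}
print next → 18; now {}
insert 19 → {19}
insert 30 → {30, 19}
print next → 30; now {19}
insert 36 → {36, 19}
print next → 36; now {19}
insert 43 → {43, 19}
insert 50 → {50, 43, 19}
print next → 50; now {43, 19}
insert 22 → {43, 22, 19}
insert 44 → {44, 43, 22, 19}
print next → 44; now {43, 22, 19}
print next → 43; now {22, 19}
print next → 22; now {19}
print next → 19; now {}
insert 46 → {46}
insert 48 → {48, 46}
print next → 48; now {46}
print next → 46; now {}
insert 28 → {28}
print next → 28; now {}
insert 31 → {31}
insert 32 → {32, 31}
insert 33 → {33, 32, 31}
insert 29 → {33, 32, 31, 29}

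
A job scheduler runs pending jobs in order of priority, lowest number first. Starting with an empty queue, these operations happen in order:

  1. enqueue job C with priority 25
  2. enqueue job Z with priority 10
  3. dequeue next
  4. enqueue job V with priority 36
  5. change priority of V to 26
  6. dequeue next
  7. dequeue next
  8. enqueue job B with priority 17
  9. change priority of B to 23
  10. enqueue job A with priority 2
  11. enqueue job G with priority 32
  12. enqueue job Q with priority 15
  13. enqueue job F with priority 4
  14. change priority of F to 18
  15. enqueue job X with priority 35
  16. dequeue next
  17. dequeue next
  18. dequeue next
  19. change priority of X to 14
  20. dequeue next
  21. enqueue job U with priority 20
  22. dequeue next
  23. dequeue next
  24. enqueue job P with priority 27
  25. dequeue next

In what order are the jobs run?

[Z, C, V, A, Q, F, X, U, B, P]

add C (priority 25) → {C:25}
add Z (priority 10) → {Z:10, C:25}
dequeue next → Z; now {C:25}
add V (priority 36) → {C:25, V:36}
update V to priority 26 → {C:25, V:26}
dequeue next → C; now {V:26}
dequeue next → V; now {}
add B (priority 17) → {B:17}
update B to priority 23 → {B:23}
add A (priority 2) → {A:2, B:23}
add G (priority 32) → {A:2, B:23, G:32}
add Q (priority 15) → {A:2, Q:15, B:23, G:32}
add F (priority 4) → {A:2, F:4, Q:15, B:23, G:32}
update F to priority 18 → {A:2, Q:15, F:18, B:23, G:32}
add X (priority 35) → {A:2, Q:15, F:18, B:23, G:32, X:35}
dequeue next → A; now {Q:15, F:18, B:23, G:32, X:35}
dequeue next → Q; now {F:18, B:23, G:32, X:35}
dequeue next → F; now {B:23, G:32, X:35}
update X to priority 14 → {X:14, B:23, G:32}
dequeue next → X; now {B:23, G:32}
add U (priority 20) → {U:20, B:23, G:32}
dequeue next → U; now {B:23, G:32}
dequeue next → B; now {G:32}
add P (priority 27) → {P:27, G:32}
dequeue next → P; now {G:32}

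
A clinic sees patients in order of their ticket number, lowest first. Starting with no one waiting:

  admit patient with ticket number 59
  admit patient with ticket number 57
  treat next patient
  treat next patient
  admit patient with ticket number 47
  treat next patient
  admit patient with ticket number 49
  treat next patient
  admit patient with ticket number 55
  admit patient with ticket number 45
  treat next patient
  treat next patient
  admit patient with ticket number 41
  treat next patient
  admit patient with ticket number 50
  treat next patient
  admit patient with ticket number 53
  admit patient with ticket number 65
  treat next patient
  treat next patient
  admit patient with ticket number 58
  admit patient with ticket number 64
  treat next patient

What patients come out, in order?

[57, 59, 47, 49, 45, 55, 41, 50, 53, 65, 58]

insert 59 → {59}
insert 57 → {57, 59}
treat next patient → 57; now {59}
treat next patient → 59; now {}
insert 47 → {47}
treat next patient → 47; now {}
insert 49 → {49}
treat next patient → 49; now {}
insert 55 → {55}
insert 45 → {45, 55}
treat next patient → 45; now {55}
treat next patient → 55; now {}
insert 41 → {41}
treat next patient → 41; now {}
insert 50 → {50}
treat next patient → 50; now {}
insert 53 → {53}
insert 65 → {53, 65}
treat next patient → 53; now {65}
treat next patient → 65; now {}
insert 58 → {58}
insert 64 → {58, 64}
treat next patient → 58; now {64}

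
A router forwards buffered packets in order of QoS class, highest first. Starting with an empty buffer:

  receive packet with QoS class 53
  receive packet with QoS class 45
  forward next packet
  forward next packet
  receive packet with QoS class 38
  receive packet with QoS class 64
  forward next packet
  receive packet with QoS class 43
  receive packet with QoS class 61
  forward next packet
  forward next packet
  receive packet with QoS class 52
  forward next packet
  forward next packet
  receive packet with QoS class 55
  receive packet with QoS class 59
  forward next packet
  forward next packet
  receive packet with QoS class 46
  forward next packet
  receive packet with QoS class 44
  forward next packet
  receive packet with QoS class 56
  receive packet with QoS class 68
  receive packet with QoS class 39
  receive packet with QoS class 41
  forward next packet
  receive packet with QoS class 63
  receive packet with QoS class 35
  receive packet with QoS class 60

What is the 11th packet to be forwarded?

insert 53 → {53}
insert 45 → {53, 45}
forward next packet → 53; now {45}
forward next packet → 45; now {}
insert 38 → {38}
insert 64 → {64, 38}
forward next packet → 64; now {38}
insert 43 → {43, 38}
insert 61 → {61, 43, 38}
forward next packet → 61; now {43, 38}
forward next packet → 43; now {38}
insert 52 → {52, 38}
forward next packet → 52; now {38}
forward next packet → 38; now {}
insert 55 → {55}
insert 59 → {59, 55}
forward next packet → 59; now {55}
forward next packet → 55; now {}
insert 46 → {46}
forward next packet → 46; now {}
insert 44 → {44}
forward next packet → 44; now {}
insert 56 → {56}
insert 68 → {68, 56}
insert 39 → {68, 56, 39}
insert 41 → {68, 56, 41, 39}
forward next packet → 68; now {56, 41, 39}
insert 63 → {63, 56, 41, 39}
insert 35 → {63, 56, 41, 39, 35}
insert 60 → {63, 60, 56, 41, 39, 35}

44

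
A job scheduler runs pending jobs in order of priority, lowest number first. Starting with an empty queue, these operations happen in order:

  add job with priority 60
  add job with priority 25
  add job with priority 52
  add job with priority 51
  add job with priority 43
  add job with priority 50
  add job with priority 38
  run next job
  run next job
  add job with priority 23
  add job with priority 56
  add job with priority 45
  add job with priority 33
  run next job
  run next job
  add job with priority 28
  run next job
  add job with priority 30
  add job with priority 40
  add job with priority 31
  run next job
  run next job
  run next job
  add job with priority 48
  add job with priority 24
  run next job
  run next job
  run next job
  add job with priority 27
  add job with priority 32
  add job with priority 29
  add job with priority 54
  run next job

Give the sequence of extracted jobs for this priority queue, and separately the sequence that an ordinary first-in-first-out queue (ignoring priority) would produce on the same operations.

insert 60 → {60}
insert 25 → {25, 60}
insert 52 → {25, 52, 60}
insert 51 → {25, 51, 52, 60}
insert 43 → {25, 43, 51, 52, 60}
insert 50 → {25, 43, 50, 51, 52, 60}
insert 38 → {25, 38, 43, 50, 51, 52, 60}
run next job → 25; now {38, 43, 50, 51, 52, 60}
run next job → 38; now {43, 50, 51, 52, 60}
insert 23 → {23, 43, 50, 51, 52, 60}
insert 56 → {23, 43, 50, 51, 52, 56, 60}
insert 45 → {23, 43, 45, 50, 51, 52, 56, 60}
insert 33 → {23, 33, 43, 45, 50, 51, 52, 56, 60}
run next job → 23; now {33, 43, 45, 50, 51, 52, 56, 60}
run next job → 33; now {43, 45, 50, 51, 52, 56, 60}
insert 28 → {28, 43, 45, 50, 51, 52, 56, 60}
run next job → 28; now {43, 45, 50, 51, 52, 56, 60}
insert 30 → {30, 43, 45, 50, 51, 52, 56, 60}
insert 40 → {30, 40, 43, 45, 50, 51, 52, 56, 60}
insert 31 → {30, 31, 40, 43, 45, 50, 51, 52, 56, 60}
run next job → 30; now {31, 40, 43, 45, 50, 51, 52, 56, 60}
run next job → 31; now {40, 43, 45, 50, 51, 52, 56, 60}
run next job → 40; now {43, 45, 50, 51, 52, 56, 60}
insert 48 → {43, 45, 48, 50, 51, 52, 56, 60}
insert 24 → {24, 43, 45, 48, 50, 51, 52, 56, 60}
run next job → 24; now {43, 45, 48, 50, 51, 52, 56, 60}
run next job → 43; now {45, 48, 50, 51, 52, 56, 60}
run next job → 45; now {48, 50, 51, 52, 56, 60}
insert 27 → {27, 48, 50, 51, 52, 56, 60}
insert 32 → {27, 32, 48, 50, 51, 52, 56, 60}
insert 29 → {27, 29, 32, 48, 50, 51, 52, 56, 60}
insert 54 → {27, 29, 32, 48, 50, 51, 52, 54, 56, 60}
run next job → 27; now {29, 32, 48, 50, 51, 52, 54, 56, 60}

priority queue: 25, 38, 23, 33, 28, 30, 31, 40, 24, 43, 45, 27; FIFO queue: [60, 25, 52, 51, 43, 50, 38, 23, 56, 45, 33, 28]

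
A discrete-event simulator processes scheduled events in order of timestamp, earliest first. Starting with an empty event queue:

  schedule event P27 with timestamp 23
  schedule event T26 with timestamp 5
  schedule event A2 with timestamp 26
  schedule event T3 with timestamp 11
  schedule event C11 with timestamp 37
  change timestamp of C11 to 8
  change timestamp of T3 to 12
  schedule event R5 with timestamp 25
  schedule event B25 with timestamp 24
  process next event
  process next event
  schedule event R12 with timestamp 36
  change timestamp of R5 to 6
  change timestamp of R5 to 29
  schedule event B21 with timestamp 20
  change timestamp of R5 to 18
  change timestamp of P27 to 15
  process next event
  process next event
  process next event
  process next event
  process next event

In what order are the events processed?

add P27 (timestamp 23) → {P27:23}
add T26 (timestamp 5) → {T26:5, P27:23}
add A2 (timestamp 26) → {T26:5, P27:23, A2:26}
add T3 (timestamp 11) → {T26:5, T3:11, P27:23, A2:26}
add C11 (timestamp 37) → {T26:5, T3:11, P27:23, A2:26, C11:37}
update C11 to timestamp 8 → {T26:5, C11:8, T3:11, P27:23, A2:26}
update T3 to timestamp 12 → {T26:5, C11:8, T3:12, P27:23, A2:26}
add R5 (timestamp 25) → {T26:5, C11:8, T3:12, P27:23, R5:25, A2:26}
add B25 (timestamp 24) → {T26:5, C11:8, T3:12, P27:23, B25:24, R5:25, A2:26}
process next event → T26; now {C11:8, T3:12, P27:23, B25:24, R5:25, A2:26}
process next event → C11; now {T3:12, P27:23, B25:24, R5:25, A2:26}
add R12 (timestamp 36) → {T3:12, P27:23, B25:24, R5:25, A2:26, R12:36}
update R5 to timestamp 6 → {R5:6, T3:12, P27:23, B25:24, A2:26, R12:36}
update R5 to timestamp 29 → {T3:12, P27:23, B25:24, A2:26, R5:29, R12:36}
add B21 (timestamp 20) → {T3:12, B21:20, P27:23, B25:24, A2:26, R5:29, R12:36}
update R5 to timestamp 18 → {T3:12, R5:18, B21:20, P27:23, B25:24, A2:26, R12:36}
update P27 to timestamp 15 → {T3:12, P27:15, R5:18, B21:20, B25:24, A2:26, R12:36}
process next event → T3; now {P27:15, R5:18, B21:20, B25:24, A2:26, R12:36}
process next event → P27; now {R5:18, B21:20, B25:24, A2:26, R12:36}
process next event → R5; now {B21:20, B25:24, A2:26, R12:36}
process next event → B21; now {B25:24, A2:26, R12:36}
process next event → B25; now {A2:26, R12:36}

T26 → C11 → T3 → P27 → R5 → B21 → B25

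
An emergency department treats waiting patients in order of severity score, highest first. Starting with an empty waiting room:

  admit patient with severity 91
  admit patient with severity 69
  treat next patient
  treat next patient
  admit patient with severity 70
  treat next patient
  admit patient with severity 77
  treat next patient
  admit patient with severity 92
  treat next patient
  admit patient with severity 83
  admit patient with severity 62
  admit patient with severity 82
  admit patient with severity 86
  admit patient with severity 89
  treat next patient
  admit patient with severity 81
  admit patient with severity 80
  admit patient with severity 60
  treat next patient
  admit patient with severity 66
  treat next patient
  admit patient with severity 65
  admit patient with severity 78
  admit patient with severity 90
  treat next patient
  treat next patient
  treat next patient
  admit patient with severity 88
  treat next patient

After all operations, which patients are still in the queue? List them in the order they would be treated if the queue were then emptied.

80 → 78 → 66 → 65 → 62 → 60

insert 91 → {91}
insert 69 → {91, 69}
treat next patient → 91; now {69}
treat next patient → 69; now {}
insert 70 → {70}
treat next patient → 70; now {}
insert 77 → {77}
treat next patient → 77; now {}
insert 92 → {92}
treat next patient → 92; now {}
insert 83 → {83}
insert 62 → {83, 62}
insert 82 → {83, 82, 62}
insert 86 → {86, 83, 82, 62}
insert 89 → {89, 86, 83, 82, 62}
treat next patient → 89; now {86, 83, 82, 62}
insert 81 → {86, 83, 82, 81, 62}
insert 80 → {86, 83, 82, 81, 80, 62}
insert 60 → {86, 83, 82, 81, 80, 62, 60}
treat next patient → 86; now {83, 82, 81, 80, 62, 60}
insert 66 → {83, 82, 81, 80, 66, 62, 60}
treat next patient → 83; now {82, 81, 80, 66, 62, 60}
insert 65 → {82, 81, 80, 66, 65, 62, 60}
insert 78 → {82, 81, 80, 78, 66, 65, 62, 60}
insert 90 → {90, 82, 81, 80, 78, 66, 65, 62, 60}
treat next patient → 90; now {82, 81, 80, 78, 66, 65, 62, 60}
treat next patient → 82; now {81, 80, 78, 66, 65, 62, 60}
treat next patient → 81; now {80, 78, 66, 65, 62, 60}
insert 88 → {88, 80, 78, 66, 65, 62, 60}
treat next patient → 88; now {80, 78, 66, 65, 62, 60}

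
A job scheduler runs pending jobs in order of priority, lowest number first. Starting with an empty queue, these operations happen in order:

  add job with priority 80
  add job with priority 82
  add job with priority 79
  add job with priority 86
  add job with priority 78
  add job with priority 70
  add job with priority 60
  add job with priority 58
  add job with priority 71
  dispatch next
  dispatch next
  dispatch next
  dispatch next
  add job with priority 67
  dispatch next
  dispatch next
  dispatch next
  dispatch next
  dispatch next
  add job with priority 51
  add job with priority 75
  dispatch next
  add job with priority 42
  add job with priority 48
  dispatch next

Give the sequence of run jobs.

insert 80 → {80}
insert 82 → {80, 82}
insert 79 → {79, 80, 82}
insert 86 → {79, 80, 82, 86}
insert 78 → {78, 79, 80, 82, 86}
insert 70 → {70, 78, 79, 80, 82, 86}
insert 60 → {60, 70, 78, 79, 80, 82, 86}
insert 58 → {58, 60, 70, 78, 79, 80, 82, 86}
insert 71 → {58, 60, 70, 71, 78, 79, 80, 82, 86}
dispatch next → 58; now {60, 70, 71, 78, 79, 80, 82, 86}
dispatch next → 60; now {70, 71, 78, 79, 80, 82, 86}
dispatch next → 70; now {71, 78, 79, 80, 82, 86}
dispatch next → 71; now {78, 79, 80, 82, 86}
insert 67 → {67, 78, 79, 80, 82, 86}
dispatch next → 67; now {78, 79, 80, 82, 86}
dispatch next → 78; now {79, 80, 82, 86}
dispatch next → 79; now {80, 82, 86}
dispatch next → 80; now {82, 86}
dispatch next → 82; now {86}
insert 51 → {51, 86}
insert 75 → {51, 75, 86}
dispatch next → 51; now {75, 86}
insert 42 → {42, 75, 86}
insert 48 → {42, 48, 75, 86}
dispatch next → 42; now {48, 75, 86}

58 → 60 → 70 → 71 → 67 → 78 → 79 → 80 → 82 → 51 → 42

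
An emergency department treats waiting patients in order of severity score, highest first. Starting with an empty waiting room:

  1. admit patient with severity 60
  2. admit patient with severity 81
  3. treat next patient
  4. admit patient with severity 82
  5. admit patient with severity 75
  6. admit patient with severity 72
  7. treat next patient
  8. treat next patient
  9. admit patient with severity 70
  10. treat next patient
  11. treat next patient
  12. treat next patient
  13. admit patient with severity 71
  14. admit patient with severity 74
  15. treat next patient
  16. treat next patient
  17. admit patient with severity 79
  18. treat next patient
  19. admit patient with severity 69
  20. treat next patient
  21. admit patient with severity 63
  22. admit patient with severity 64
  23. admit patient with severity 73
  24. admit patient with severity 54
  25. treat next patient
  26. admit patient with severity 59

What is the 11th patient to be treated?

insert 60 → {60}
insert 81 → {81, 60}
treat next patient → 81; now {60}
insert 82 → {82, 60}
insert 75 → {82, 75, 60}
insert 72 → {82, 75, 72, 60}
treat next patient → 82; now {75, 72, 60}
treat next patient → 75; now {72, 60}
insert 70 → {72, 70, 60}
treat next patient → 72; now {70, 60}
treat next patient → 70; now {60}
treat next patient → 60; now {}
insert 71 → {71}
insert 74 → {74, 71}
treat next patient → 74; now {71}
treat next patient → 71; now {}
insert 79 → {79}
treat next patient → 79; now {}
insert 69 → {69}
treat next patient → 69; now {}
insert 63 → {63}
insert 64 → {64, 63}
insert 73 → {73, 64, 63}
insert 54 → {73, 64, 63, 54}
treat next patient → 73; now {64, 63, 54}
insert 59 → {64, 63, 59, 54}

73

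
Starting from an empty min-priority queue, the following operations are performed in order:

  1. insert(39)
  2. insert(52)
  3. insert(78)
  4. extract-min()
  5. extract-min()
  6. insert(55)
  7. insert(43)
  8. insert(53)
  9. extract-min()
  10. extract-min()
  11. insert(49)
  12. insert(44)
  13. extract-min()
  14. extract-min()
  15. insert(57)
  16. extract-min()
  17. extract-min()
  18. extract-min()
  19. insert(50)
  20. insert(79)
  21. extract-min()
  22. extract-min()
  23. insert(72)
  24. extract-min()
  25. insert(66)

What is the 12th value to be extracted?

72

insert 39 → {39}
insert 52 → {39, 52}
insert 78 → {39, 52, 78}
extract-min → 39; now {52, 78}
extract-min → 52; now {78}
insert 55 → {55, 78}
insert 43 → {43, 55, 78}
insert 53 → {43, 53, 55, 78}
extract-min → 43; now {53, 55, 78}
extract-min → 53; now {55, 78}
insert 49 → {49, 55, 78}
insert 44 → {44, 49, 55, 78}
extract-min → 44; now {49, 55, 78}
extract-min → 49; now {55, 78}
insert 57 → {55, 57, 78}
extract-min → 55; now {57, 78}
extract-min → 57; now {78}
extract-min → 78; now {}
insert 50 → {50}
insert 79 → {50, 79}
extract-min → 50; now {79}
extract-min → 79; now {}
insert 72 → {72}
extract-min → 72; now {}
insert 66 → {66}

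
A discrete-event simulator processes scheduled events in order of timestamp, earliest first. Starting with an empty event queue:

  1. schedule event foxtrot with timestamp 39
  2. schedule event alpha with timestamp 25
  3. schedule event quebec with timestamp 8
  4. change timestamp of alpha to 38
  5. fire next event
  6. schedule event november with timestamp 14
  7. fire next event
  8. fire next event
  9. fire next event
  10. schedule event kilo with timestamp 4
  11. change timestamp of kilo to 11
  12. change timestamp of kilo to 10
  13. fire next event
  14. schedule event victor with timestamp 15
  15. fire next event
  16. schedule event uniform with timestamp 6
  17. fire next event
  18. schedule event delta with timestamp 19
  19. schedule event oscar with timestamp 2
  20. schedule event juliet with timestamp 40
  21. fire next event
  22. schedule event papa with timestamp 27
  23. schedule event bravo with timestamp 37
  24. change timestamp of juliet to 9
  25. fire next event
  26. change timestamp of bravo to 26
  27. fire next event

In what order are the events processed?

quebec, november, alpha, foxtrot, kilo, victor, uniform, oscar, juliet, delta

add foxtrot (timestamp 39) → {foxtrot:39}
add alpha (timestamp 25) → {alpha:25, foxtrot:39}
add quebec (timestamp 8) → {quebec:8, alpha:25, foxtrot:39}
update alpha to timestamp 38 → {quebec:8, alpha:38, foxtrot:39}
fire next event → quebec; now {alpha:38, foxtrot:39}
add november (timestamp 14) → {november:14, alpha:38, foxtrot:39}
fire next event → november; now {alpha:38, foxtrot:39}
fire next event → alpha; now {foxtrot:39}
fire next event → foxtrot; now {}
add kilo (timestamp 4) → {kilo:4}
update kilo to timestamp 11 → {kilo:11}
update kilo to timestamp 10 → {kilo:10}
fire next event → kilo; now {}
add victor (timestamp 15) → {victor:15}
fire next event → victor; now {}
add uniform (timestamp 6) → {uniform:6}
fire next event → uniform; now {}
add delta (timestamp 19) → {delta:19}
add oscar (timestamp 2) → {oscar:2, delta:19}
add juliet (timestamp 40) → {oscar:2, delta:19, juliet:40}
fire next event → oscar; now {delta:19, juliet:40}
add papa (timestamp 27) → {delta:19, papa:27, juliet:40}
add bravo (timestamp 37) → {delta:19, papa:27, bravo:37, juliet:40}
update juliet to timestamp 9 → {juliet:9, delta:19, papa:27, bravo:37}
fire next event → juliet; now {delta:19, papa:27, bravo:37}
update bravo to timestamp 26 → {delta:19, bravo:26, papa:27}
fire next event → delta; now {bravo:26, papa:27}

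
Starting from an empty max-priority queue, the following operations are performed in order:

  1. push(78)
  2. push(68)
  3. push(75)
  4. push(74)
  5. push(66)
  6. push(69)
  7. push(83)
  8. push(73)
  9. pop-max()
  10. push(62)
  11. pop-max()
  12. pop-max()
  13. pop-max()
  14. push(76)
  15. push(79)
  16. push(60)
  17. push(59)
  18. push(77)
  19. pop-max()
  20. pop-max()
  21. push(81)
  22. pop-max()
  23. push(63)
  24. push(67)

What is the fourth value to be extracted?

insert 78 → {78}
insert 68 → {78, 68}
insert 75 → {78, 75, 68}
insert 74 → {78, 75, 74, 68}
insert 66 → {78, 75, 74, 68, 66}
insert 69 → {78, 75, 74, 69, 68, 66}
insert 83 → {83, 78, 75, 74, 69, 68, 66}
insert 73 → {83, 78, 75, 74, 73, 69, 68, 66}
pop-max → 83; now {78, 75, 74, 73, 69, 68, 66}
insert 62 → {78, 75, 74, 73, 69, 68, 66, 62}
pop-max → 78; now {75, 74, 73, 69, 68, 66, 62}
pop-max → 75; now {74, 73, 69, 68, 66, 62}
pop-max → 74; now {73, 69, 68, 66, 62}
insert 76 → {76, 73, 69, 68, 66, 62}
insert 79 → {79, 76, 73, 69, 68, 66, 62}
insert 60 → {79, 76, 73, 69, 68, 66, 62, 60}
insert 59 → {79, 76, 73, 69, 68, 66, 62, 60, 59}
insert 77 → {79, 77, 76, 73, 69, 68, 66, 62, 60, 59}
pop-max → 79; now {77, 76, 73, 69, 68, 66, 62, 60, 59}
pop-max → 77; now {76, 73, 69, 68, 66, 62, 60, 59}
insert 81 → {81, 76, 73, 69, 68, 66, 62, 60, 59}
pop-max → 81; now {76, 73, 69, 68, 66, 62, 60, 59}
insert 63 → {76, 73, 69, 68, 66, 63, 62, 60, 59}
insert 67 → {76, 73, 69, 68, 67, 66, 63, 62, 60, 59}

74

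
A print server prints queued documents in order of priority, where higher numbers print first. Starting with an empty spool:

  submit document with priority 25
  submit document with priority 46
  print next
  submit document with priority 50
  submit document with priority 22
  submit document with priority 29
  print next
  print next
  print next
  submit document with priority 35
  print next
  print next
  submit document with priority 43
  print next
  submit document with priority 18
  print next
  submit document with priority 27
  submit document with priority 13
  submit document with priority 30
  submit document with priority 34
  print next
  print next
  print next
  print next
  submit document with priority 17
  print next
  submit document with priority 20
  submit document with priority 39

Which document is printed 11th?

27

insert 25 → {25}
insert 46 → {46, 25}
print next → 46; now {25}
insert 50 → {50, 25}
insert 22 → {50, 25, 22}
insert 29 → {50, 29, 25, 22}
print next → 50; now {29, 25, 22}
print next → 29; now {25, 22}
print next → 25; now {22}
insert 35 → {35, 22}
print next → 35; now {22}
print next → 22; now {}
insert 43 → {43}
print next → 43; now {}
insert 18 → {18}
print next → 18; now {}
insert 27 → {27}
insert 13 → {27, 13}
insert 30 → {30, 27, 13}
insert 34 → {34, 30, 27, 13}
print next → 34; now {30, 27, 13}
print next → 30; now {27, 13}
print next → 27; now {13}
print next → 13; now {}
insert 17 → {17}
print next → 17; now {}
insert 20 → {20}
insert 39 → {39, 20}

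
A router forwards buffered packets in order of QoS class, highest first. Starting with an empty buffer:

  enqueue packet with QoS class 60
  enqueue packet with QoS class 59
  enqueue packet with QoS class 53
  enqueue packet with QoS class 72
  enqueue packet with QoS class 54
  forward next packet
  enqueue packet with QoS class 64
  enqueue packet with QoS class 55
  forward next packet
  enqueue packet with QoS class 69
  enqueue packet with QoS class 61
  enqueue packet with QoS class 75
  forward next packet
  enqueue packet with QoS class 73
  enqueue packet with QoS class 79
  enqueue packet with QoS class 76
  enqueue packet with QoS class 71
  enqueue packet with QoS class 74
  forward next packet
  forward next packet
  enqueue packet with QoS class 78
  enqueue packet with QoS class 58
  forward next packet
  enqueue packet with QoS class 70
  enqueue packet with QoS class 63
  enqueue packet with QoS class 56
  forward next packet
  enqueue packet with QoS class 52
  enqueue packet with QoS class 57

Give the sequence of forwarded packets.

[72, 64, 75, 79, 76, 78, 74]

insert 60 → {60}
insert 59 → {60, 59}
insert 53 → {60, 59, 53}
insert 72 → {72, 60, 59, 53}
insert 54 → {72, 60, 59, 54, 53}
forward next packet → 72; now {60, 59, 54, 53}
insert 64 → {64, 60, 59, 54, 53}
insert 55 → {64, 60, 59, 55, 54, 53}
forward next packet → 64; now {60, 59, 55, 54, 53}
insert 69 → {69, 60, 59, 55, 54, 53}
insert 61 → {69, 61, 60, 59, 55, 54, 53}
insert 75 → {75, 69, 61, 60, 59, 55, 54, 53}
forward next packet → 75; now {69, 61, 60, 59, 55, 54, 53}
insert 73 → {73, 69, 61, 60, 59, 55, 54, 53}
insert 79 → {79, 73, 69, 61, 60, 59, 55, 54, 53}
insert 76 → {79, 76, 73, 69, 61, 60, 59, 55, 54, 53}
insert 71 → {79, 76, 73, 71, 69, 61, 60, 59, 55, 54, 53}
insert 74 → {79, 76, 74, 73, 71, 69, 61, 60, 59, 55, 54, 53}
forward next packet → 79; now {76, 74, 73, 71, 69, 61, 60, 59, 55, 54, 53}
forward next packet → 76; now {74, 73, 71, 69, 61, 60, 59, 55, 54, 53}
insert 78 → {78, 74, 73, 71, 69, 61, 60, 59, 55, 54, 53}
insert 58 → {78, 74, 73, 71, 69, 61, 60, 59, 58, 55, 54, 53}
forward next packet → 78; now {74, 73, 71, 69, 61, 60, 59, 58, 55, 54, 53}
insert 70 → {74, 73, 71, 70, 69, 61, 60, 59, 58, 55, 54, 53}
insert 63 → {74, 73, 71, 70, 69, 63, 61, 60, 59, 58, 55, 54, 53}
insert 56 → {74, 73, 71, 70, 69, 63, 61, 60, 59, 58, 56, 55, 54, 53}
forward next packet → 74; now {73, 71, 70, 69, 63, 61, 60, 59, 58, 56, 55, 54, 53}
insert 52 → {73, 71, 70, 69, 63, 61, 60, 59, 58, 56, 55, 54, 53, 52}
insert 57 → {73, 71, 70, 69, 63, 61, 60, 59, 58, 57, 56, 55, 54, 53, 52}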